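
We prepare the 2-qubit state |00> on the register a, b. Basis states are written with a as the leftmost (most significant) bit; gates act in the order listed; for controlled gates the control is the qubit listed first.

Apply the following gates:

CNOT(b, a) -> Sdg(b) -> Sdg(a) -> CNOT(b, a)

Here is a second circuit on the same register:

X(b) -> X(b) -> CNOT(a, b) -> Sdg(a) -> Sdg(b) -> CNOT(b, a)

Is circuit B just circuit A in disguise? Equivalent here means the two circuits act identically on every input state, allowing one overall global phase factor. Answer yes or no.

No: there is an input state on which the two circuits produce genuinely different outputs (not merely differing by a phase).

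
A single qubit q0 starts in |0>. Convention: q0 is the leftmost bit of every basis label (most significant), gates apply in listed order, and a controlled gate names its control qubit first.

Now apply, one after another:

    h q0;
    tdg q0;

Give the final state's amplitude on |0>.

The final state's coefficient on |0> equals sqrt(2)/2.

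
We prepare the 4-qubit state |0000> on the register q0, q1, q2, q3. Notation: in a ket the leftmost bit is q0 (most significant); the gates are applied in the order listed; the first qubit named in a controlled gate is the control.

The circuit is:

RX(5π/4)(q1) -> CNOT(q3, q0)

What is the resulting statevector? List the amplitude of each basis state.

The final amplitudes are -sqrt(2 - sqrt(2))/2 on |0000>, -I*sqrt(sqrt(2) + 2)/2 on |0100>, and 0 on every other basis state.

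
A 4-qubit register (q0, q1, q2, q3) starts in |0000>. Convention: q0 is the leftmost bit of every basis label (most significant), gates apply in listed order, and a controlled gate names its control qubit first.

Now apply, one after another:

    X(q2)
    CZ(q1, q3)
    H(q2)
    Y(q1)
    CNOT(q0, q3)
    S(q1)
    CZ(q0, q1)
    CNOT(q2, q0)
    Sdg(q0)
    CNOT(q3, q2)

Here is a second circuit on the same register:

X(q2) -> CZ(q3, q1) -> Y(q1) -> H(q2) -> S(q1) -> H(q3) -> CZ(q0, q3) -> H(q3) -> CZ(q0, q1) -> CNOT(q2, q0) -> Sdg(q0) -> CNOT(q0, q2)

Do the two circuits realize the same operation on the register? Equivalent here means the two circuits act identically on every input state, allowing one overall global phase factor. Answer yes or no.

No: there is an input state on which the two circuits produce genuinely different outputs (not merely differing by a phase).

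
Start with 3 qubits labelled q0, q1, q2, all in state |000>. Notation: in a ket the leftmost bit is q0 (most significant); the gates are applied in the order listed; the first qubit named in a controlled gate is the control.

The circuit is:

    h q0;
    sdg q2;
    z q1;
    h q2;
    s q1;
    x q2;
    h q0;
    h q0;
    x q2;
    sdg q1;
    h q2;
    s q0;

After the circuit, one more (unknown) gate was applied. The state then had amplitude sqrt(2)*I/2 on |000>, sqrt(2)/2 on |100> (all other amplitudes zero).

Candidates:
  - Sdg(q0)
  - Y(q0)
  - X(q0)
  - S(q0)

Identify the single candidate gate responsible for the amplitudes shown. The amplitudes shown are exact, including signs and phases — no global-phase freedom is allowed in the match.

The unique candidate consistent with the amplitudes is X(q0).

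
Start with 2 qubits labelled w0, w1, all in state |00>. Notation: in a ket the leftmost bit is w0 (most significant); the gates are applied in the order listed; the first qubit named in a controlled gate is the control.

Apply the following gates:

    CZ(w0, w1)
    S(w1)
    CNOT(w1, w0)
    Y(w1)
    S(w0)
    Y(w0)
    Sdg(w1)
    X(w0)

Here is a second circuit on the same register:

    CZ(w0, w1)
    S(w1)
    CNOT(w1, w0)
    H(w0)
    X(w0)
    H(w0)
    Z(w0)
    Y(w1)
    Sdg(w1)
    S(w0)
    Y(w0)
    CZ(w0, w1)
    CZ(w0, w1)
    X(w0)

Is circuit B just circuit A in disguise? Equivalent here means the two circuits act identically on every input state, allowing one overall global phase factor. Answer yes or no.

Yes: on every input state the two circuits agree up to one overall phase factor.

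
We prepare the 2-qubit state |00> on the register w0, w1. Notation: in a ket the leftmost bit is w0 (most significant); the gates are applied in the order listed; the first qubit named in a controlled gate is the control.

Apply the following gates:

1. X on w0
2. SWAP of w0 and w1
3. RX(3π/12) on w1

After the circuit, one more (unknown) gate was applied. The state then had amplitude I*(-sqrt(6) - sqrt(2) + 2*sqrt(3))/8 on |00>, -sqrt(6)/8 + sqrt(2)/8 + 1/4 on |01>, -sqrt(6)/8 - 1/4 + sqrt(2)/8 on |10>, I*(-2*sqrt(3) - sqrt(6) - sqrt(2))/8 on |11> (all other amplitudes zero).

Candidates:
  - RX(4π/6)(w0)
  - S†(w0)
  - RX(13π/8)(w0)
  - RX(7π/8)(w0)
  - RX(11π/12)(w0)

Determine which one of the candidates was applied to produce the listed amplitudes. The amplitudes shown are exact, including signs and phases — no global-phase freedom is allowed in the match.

The applied gate was RX(11π/12)(w0).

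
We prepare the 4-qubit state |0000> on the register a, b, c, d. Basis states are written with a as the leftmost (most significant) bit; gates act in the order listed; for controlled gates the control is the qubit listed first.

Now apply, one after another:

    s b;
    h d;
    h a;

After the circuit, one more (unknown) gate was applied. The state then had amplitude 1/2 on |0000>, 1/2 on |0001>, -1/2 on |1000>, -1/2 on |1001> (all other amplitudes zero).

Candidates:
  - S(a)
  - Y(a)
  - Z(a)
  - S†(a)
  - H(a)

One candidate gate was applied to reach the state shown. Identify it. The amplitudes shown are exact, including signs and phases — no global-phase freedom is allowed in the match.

The applied gate was Z(a).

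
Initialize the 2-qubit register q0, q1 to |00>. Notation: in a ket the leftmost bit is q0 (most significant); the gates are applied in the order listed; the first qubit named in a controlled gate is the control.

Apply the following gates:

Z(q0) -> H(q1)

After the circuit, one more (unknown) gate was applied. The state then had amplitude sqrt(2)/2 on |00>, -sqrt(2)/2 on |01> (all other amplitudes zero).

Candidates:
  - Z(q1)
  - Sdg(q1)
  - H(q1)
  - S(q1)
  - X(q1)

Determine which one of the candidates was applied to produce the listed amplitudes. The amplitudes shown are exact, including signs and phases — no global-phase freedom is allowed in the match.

It was Z(q1) that produced the state shown.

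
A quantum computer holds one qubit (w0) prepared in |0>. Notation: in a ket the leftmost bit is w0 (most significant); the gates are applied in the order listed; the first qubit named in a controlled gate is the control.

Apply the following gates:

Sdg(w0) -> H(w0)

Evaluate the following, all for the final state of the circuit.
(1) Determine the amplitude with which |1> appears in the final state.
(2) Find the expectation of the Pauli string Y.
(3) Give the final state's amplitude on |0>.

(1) The final state's coefficient on |1> equals sqrt(2)/2.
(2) The observable Y averages to 0.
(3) The final state's coefficient on |0> equals sqrt(2)/2.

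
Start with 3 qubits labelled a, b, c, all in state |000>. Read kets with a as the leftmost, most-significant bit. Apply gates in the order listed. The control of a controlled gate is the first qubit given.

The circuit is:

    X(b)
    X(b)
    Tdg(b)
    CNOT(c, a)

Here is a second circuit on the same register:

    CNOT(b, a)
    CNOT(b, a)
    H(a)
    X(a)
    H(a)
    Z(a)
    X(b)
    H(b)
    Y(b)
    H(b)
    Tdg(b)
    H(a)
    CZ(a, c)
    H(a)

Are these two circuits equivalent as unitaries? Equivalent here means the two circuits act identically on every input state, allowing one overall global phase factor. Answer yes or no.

No, they are not equivalent — no single phase factor reconciles the two unitaries.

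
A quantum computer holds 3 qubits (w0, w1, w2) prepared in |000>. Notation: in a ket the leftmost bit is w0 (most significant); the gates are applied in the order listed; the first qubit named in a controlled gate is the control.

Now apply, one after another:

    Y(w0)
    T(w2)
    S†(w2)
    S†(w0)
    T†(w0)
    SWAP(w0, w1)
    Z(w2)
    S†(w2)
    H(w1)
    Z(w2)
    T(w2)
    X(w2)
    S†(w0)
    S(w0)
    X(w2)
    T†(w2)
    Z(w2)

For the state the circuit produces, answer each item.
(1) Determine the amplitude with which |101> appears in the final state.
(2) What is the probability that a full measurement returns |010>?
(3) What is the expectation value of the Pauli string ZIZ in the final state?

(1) The amplitude on |101> is 0. Key observation: gates 10-17 undo each other exactly, leaving only the rest of the circuit to track.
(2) Outcome |010> occurs with probability 1/2.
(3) In the final state, ZIZ has expectation 1.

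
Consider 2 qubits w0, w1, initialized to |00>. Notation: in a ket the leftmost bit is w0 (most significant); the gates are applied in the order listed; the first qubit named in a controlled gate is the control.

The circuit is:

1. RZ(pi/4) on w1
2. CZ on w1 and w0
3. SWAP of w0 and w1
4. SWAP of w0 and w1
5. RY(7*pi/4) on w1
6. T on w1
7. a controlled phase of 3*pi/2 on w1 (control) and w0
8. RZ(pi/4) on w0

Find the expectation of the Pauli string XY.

The observable XY averages to 0.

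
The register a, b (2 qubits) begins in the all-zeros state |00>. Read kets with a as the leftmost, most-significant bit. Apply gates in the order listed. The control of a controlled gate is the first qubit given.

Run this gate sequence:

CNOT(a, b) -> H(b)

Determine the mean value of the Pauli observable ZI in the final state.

In the final state, ZI has expectation 1.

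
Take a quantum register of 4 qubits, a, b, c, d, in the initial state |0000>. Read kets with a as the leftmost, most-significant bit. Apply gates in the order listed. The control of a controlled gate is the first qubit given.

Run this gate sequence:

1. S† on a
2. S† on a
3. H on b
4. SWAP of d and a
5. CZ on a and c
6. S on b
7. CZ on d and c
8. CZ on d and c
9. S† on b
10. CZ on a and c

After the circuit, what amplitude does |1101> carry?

The final state's coefficient on |1101> equals 0. Key observation: gates 5-10 undo each other exactly, leaving only the rest of the circuit to track.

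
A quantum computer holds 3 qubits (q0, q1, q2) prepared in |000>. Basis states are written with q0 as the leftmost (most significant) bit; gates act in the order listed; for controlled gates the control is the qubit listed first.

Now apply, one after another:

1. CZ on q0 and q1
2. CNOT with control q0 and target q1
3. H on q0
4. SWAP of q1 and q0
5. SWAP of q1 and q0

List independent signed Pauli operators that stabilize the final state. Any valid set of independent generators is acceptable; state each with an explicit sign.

One valid set of independent stabilizer generators is +XII, +IZI, +IIZ (any independent generating set of the same group is equally correct). Key observation: steps 4-5 multiply out to the identity, so the circuit reduces to the remaining gates.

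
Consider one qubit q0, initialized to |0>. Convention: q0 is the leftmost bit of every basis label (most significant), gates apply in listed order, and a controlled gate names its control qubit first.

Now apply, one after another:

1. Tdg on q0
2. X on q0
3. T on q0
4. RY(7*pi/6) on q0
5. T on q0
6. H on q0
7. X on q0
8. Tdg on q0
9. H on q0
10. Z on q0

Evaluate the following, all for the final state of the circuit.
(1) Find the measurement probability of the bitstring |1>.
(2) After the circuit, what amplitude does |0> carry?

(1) A full measurement returns |1> with probability 3/8 - sqrt(6)/8.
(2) |0> carries amplitude -(1 - I)*(sqrt(6) + sqrt(2)*I + sqrt(6)*(1 + I)*exp(I*pi/4))/8 in the final state.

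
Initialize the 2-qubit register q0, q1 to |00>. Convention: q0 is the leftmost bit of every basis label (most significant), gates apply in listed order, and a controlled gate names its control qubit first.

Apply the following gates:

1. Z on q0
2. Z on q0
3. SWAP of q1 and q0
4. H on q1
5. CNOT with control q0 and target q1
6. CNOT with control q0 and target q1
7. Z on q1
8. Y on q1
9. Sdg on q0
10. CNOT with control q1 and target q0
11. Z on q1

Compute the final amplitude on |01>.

The amplitude on |01> is 0.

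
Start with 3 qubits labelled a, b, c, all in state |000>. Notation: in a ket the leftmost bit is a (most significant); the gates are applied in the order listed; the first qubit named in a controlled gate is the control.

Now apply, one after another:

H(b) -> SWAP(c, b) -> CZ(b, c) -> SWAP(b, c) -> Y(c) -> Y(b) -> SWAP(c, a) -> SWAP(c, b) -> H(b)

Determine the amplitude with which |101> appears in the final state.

|101> carries amplitude -1/2 in the final state.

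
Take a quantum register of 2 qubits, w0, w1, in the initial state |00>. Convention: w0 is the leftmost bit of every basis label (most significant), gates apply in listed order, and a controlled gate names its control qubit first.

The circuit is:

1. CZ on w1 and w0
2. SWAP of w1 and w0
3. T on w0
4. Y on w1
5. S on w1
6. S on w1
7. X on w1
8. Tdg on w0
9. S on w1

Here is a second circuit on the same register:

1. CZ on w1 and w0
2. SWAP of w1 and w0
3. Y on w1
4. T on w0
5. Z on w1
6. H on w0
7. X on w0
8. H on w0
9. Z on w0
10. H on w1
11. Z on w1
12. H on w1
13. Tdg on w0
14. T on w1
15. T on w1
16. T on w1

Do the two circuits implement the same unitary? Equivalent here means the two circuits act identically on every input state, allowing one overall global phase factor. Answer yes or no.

No: there is an input state on which the two circuits produce genuinely different outputs (not merely differing by a phase).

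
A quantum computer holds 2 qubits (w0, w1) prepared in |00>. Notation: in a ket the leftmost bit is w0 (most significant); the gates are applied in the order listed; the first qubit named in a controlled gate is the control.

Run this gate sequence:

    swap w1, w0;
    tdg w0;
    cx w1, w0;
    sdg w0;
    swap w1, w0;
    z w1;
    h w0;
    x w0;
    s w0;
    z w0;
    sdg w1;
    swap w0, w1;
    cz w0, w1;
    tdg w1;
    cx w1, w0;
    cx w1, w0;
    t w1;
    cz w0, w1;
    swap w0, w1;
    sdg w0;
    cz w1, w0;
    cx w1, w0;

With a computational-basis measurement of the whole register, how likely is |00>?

The probability of measuring |00> is 1/2. Key observation: the block from step 12 through step 19 cancels to the identity and can be dropped.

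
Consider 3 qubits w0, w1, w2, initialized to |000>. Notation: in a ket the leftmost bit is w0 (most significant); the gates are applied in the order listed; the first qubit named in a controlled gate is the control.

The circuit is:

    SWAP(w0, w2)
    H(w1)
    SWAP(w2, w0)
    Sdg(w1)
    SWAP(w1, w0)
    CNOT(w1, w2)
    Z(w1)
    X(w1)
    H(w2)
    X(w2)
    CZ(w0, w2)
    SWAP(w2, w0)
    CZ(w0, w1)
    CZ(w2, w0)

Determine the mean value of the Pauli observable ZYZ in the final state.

In the final state, ZYZ has expectation 0.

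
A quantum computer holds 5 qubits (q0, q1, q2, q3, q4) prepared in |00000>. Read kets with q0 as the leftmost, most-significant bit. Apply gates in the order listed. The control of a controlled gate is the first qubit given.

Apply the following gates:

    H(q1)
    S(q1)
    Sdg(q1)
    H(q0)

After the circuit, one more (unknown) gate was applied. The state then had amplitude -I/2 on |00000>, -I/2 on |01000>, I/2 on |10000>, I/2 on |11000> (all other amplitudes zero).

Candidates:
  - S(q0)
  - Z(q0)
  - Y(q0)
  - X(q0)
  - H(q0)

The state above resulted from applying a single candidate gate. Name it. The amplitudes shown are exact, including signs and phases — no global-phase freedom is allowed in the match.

The unique candidate consistent with the amplitudes is Y(q0). Key observation: the block from step 2 through step 3 cancels to the identity and can be dropped.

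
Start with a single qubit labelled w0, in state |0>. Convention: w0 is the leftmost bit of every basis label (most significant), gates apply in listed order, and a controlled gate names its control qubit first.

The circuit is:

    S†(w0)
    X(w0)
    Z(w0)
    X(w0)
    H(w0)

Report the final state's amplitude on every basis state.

The resulting statevector has amplitude -sqrt(2)/2 on |0>, -sqrt(2)/2 on |1>.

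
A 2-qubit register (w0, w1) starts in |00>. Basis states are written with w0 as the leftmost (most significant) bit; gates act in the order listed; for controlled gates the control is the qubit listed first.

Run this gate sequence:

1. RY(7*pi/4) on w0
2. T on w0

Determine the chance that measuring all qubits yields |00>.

A full measurement returns |00> with probability sqrt(2)/4 + 1/2.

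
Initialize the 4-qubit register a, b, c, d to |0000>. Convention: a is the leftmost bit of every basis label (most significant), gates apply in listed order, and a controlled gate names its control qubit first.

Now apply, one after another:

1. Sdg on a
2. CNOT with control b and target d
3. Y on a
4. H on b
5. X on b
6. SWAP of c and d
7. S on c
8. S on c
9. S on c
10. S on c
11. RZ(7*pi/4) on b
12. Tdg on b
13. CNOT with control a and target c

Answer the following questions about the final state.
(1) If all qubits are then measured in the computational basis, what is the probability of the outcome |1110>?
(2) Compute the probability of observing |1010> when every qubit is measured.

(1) A full measurement returns |1110> with probability 1/2.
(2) Outcome |1010> occurs with probability 1/2.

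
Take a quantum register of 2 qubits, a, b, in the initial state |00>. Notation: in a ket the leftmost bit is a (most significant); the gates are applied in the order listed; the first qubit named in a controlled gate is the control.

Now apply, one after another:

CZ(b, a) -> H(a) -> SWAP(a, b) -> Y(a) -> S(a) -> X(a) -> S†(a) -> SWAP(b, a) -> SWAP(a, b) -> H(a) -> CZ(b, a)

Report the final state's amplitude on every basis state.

The final amplitudes are -1/2 on |00>, -1/2 on |01>, -1/2 on |10>, 1/2 on |11>.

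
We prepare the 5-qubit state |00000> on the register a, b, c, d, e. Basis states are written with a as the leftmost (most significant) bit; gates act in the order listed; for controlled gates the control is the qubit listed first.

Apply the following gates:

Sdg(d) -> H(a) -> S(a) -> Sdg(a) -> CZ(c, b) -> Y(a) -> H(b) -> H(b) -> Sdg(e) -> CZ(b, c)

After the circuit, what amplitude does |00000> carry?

The amplitude on |00000> is -sqrt(2)*I/2.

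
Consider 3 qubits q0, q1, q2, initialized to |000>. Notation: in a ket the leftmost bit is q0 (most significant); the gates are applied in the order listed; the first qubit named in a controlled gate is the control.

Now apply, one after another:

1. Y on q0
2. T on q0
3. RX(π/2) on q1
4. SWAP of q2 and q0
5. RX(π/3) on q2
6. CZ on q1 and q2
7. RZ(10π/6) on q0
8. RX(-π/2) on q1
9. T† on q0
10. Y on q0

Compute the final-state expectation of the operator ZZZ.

The expectation value of ZZZ is -1.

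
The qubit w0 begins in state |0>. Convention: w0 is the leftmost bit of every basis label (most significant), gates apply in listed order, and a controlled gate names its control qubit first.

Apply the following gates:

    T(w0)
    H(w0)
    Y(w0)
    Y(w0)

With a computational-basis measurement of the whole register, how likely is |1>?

A full measurement returns |1> with probability 1/2.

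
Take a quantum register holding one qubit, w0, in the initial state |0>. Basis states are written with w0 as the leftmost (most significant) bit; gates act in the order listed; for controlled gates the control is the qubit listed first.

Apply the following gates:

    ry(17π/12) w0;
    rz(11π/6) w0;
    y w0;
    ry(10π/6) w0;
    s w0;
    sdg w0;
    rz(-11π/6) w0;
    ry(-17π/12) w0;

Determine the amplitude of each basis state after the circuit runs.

The resulting statevector has amplitude -I/2 - 3*sqrt(2)*exp(I*pi/3)/16 - sqrt(6)*exp(I*pi/3)/16 + sqrt(6)*exp(2*I*pi/3)/16 + 3*sqrt(2)*exp(2*I*pi/3)/16 on |0>, (-sqrt(6)*I + (-3*sqrt(2) + sqrt(6) + 4*sqrt(3))*exp(5*I*pi/6) + 3*sqrt(2)*I + 4*sqrt(3)*I)*exp(5*I*pi/6)/16 on |1>.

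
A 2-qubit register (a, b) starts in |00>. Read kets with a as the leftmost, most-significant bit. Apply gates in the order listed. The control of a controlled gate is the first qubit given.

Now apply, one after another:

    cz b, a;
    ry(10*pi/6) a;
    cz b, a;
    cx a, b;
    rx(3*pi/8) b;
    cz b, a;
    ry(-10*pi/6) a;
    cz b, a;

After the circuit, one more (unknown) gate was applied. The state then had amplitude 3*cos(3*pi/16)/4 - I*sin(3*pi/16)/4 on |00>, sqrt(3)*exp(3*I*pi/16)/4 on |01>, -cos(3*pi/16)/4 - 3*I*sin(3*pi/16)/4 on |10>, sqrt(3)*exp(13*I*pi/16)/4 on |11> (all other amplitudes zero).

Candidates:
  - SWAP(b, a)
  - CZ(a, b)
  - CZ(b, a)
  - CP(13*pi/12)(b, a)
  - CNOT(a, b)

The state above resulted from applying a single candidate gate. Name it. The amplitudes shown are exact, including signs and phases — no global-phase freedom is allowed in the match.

The applied gate was SWAP(b, a).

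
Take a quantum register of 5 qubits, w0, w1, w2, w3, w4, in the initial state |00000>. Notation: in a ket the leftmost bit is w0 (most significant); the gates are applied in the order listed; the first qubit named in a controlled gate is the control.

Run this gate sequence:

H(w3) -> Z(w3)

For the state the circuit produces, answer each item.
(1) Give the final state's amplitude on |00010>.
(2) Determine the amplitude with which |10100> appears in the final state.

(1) |00010> carries amplitude -sqrt(2)/2 in the final state.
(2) The final state's coefficient on |10100> equals 0.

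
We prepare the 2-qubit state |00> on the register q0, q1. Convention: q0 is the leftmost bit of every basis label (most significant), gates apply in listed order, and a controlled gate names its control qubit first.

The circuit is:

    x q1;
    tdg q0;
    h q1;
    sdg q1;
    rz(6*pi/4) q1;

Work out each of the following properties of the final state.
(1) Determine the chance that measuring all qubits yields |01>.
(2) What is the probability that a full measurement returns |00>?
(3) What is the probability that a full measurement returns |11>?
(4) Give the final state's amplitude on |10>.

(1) The probability of measuring |01> is 1/2.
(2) Outcome |00> occurs with probability 1/2.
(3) The probability of measuring |11> is 0.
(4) The final state's coefficient on |10> equals 0.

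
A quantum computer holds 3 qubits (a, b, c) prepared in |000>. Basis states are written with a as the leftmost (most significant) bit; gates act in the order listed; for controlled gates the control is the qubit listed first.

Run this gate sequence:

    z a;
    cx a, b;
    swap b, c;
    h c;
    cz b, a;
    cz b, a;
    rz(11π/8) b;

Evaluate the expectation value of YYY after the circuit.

In the final state, YYY has expectation 0. Key observation: the block from step 5 through step 6 cancels to the identity and can be dropped.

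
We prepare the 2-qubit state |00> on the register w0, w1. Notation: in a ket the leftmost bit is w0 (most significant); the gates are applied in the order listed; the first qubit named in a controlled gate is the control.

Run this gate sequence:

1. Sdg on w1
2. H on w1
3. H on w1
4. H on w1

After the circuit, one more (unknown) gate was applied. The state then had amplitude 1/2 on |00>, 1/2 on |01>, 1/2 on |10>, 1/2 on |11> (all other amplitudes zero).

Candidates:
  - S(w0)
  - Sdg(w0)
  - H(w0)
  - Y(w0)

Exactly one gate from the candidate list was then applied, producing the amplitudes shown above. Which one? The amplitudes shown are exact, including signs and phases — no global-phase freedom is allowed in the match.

The applied gate was H(w0). Key observation: gates 2-3 undo each other exactly, leaving only the rest of the circuit to track.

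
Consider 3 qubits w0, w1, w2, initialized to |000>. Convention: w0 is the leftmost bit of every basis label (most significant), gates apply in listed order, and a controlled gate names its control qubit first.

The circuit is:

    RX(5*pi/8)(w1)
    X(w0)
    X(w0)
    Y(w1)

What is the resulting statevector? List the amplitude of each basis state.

After the circuit, the state carries amplitude -sin(5*pi/16) on |000>, I*cos(5*pi/16) on |010>, and 0 on every other basis state. Key observation: gates 2-3 undo each other exactly, leaving only the rest of the circuit to track.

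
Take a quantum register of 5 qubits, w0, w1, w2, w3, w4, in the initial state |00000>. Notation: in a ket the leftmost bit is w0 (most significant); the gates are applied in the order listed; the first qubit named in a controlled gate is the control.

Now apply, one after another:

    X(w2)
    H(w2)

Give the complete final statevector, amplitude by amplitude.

The resulting statevector has amplitude sqrt(2)/2 on |00000>, -sqrt(2)/2 on |00100>, and 0 on every other basis state.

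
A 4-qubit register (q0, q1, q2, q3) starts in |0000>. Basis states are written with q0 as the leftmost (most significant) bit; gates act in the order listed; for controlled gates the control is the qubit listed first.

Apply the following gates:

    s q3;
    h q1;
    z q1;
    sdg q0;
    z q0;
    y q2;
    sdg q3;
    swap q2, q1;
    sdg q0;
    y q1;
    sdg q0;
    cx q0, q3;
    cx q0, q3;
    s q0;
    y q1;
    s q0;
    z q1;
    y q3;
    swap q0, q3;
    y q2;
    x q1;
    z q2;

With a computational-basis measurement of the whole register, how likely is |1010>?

A full measurement returns |1010> with probability 1/2. Key observation: steps 9-16 multiply out to the identity, so the circuit reduces to the remaining gates.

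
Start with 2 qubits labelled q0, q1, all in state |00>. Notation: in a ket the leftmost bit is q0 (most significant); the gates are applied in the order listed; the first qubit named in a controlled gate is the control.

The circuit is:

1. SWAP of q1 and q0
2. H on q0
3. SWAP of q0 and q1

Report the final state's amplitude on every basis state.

After the circuit, the state carries amplitude sqrt(2)/2 on |00>, sqrt(2)/2 on |01>, 0 on |10>, 0 on |11>.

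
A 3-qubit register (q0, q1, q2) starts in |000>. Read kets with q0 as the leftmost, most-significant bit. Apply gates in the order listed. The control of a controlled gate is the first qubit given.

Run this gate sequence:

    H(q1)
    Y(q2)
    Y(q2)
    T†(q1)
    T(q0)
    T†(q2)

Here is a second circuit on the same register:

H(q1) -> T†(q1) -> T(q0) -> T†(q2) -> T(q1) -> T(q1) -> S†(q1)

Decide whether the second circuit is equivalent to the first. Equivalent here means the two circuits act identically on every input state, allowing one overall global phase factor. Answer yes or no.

Yes, they are equivalent — the unitaries differ by at most a global phase.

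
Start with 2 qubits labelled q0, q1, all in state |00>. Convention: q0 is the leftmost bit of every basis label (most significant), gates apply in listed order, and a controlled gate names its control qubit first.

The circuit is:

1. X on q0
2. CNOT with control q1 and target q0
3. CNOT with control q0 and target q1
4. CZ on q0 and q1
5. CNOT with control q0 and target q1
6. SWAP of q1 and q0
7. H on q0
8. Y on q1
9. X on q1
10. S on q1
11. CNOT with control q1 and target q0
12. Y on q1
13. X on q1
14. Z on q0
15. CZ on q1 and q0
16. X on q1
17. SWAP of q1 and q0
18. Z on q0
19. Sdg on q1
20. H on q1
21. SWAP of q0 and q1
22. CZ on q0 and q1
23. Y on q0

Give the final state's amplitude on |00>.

The amplitude on |00> is 1/2 + I/2.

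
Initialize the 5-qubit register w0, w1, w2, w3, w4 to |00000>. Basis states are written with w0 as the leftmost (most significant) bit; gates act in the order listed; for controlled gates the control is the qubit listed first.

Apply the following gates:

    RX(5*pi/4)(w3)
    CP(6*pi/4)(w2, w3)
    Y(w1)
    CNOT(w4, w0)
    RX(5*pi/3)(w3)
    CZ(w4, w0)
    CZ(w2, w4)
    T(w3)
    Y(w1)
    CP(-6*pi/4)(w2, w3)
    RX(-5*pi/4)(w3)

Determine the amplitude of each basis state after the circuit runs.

The final amplitudes are -sqrt(3)/4 + sqrt(2)/8 + sqrt(6)/8 - sqrt(3)*exp(I*pi/4)/4 - sqrt(6)*exp(I*pi/4)/8 - sqrt(2)*exp(I*pi/4)/8 on |00000>, -I/4 - sqrt(6)*exp(3*I*pi/4)/8 - sqrt(2)*I/8 - exp(3*I*pi/4)/4 + sqrt(2)*exp(3*I*pi/4)/8 + sqrt(6)*I/8 on |00010>, and 0 on every other basis state.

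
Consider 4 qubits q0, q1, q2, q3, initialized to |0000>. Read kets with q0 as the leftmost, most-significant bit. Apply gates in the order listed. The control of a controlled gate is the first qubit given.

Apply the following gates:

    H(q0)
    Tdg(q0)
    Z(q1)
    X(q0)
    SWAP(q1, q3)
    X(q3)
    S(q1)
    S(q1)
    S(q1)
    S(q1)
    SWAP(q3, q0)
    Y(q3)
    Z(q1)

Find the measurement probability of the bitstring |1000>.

Outcome |1000> occurs with probability 1/2. Key observation: the block from step 7 through step 10 cancels to the identity and can be dropped.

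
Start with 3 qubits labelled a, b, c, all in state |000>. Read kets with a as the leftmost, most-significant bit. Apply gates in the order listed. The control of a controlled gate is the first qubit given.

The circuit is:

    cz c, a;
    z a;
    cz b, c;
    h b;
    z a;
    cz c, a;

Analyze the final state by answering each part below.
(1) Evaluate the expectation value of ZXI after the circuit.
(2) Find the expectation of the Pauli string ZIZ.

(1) In the final state, ZXI has expectation 1.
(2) The expectation value of ZIZ is 1.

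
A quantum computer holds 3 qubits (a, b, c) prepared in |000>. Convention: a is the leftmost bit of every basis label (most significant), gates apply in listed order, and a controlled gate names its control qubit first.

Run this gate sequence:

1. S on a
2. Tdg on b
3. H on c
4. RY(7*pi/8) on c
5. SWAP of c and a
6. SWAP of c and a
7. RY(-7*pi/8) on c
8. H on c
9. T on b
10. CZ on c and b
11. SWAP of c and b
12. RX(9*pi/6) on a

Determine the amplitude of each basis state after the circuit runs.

The resulting statevector has amplitude -sqrt(2)/2 on |000>, -sqrt(2)*I/2 on |100>, and 0 on every other basis state. Key observation: steps 2-9 multiply out to the identity, so the circuit reduces to the remaining gates.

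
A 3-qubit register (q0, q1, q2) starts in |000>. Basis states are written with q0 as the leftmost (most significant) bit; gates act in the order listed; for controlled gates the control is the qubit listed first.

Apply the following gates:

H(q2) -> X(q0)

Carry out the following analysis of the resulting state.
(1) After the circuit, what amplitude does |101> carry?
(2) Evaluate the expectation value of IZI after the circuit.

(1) The amplitude on |101> is sqrt(2)/2.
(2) The expectation value of IZI is 1.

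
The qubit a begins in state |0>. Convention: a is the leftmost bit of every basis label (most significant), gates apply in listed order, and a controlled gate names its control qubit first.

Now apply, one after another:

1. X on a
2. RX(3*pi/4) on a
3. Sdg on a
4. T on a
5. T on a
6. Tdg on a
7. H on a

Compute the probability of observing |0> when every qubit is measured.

A full measurement returns |0> with probability 3/4.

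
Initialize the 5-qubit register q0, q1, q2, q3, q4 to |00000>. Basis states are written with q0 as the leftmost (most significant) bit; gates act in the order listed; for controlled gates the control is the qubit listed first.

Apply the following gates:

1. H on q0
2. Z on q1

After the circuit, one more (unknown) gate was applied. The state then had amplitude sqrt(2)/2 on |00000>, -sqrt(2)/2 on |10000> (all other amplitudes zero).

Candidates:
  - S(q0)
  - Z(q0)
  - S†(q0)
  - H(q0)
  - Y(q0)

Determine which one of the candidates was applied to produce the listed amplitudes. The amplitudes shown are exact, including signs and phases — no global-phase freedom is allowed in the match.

The applied gate was Z(q0).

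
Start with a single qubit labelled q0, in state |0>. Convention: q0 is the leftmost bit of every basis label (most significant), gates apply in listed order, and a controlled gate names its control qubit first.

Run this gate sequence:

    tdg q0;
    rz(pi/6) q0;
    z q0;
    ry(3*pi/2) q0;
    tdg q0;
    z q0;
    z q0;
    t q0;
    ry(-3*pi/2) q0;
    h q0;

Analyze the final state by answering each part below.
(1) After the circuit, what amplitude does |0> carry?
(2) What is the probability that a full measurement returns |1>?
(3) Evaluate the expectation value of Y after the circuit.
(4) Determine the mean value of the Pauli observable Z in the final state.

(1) The final state's coefficient on |0> equals -sqrt(2)*exp(11*I*pi/12)/2. Key observation: the block from step 4 through step 9 cancels to the identity and can be dropped.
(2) Outcome |1> occurs with probability 1/2.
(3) The expectation value of Y is 0.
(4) The expectation value of Z is 0.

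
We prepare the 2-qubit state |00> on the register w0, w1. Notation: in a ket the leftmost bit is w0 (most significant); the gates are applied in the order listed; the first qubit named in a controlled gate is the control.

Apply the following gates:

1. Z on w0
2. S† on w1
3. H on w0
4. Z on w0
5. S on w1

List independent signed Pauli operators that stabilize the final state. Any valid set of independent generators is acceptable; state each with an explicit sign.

The stabilizer group can be generated by -XI, +IZ, among other valid generating sets.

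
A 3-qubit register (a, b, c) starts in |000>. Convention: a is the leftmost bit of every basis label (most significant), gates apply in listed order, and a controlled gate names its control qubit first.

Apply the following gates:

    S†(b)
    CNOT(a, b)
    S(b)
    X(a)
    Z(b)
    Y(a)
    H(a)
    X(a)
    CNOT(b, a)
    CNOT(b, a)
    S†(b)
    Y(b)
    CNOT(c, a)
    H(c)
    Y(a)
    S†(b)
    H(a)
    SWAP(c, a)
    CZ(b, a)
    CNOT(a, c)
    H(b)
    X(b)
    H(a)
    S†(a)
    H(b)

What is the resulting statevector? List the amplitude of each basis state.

After the circuit, the state carries amplitude 0 on |000>, 0 on |001>, -1/2 on |010>, 1/2 on |011>, 0 on |100>, 0 on |101>, -I/2 on |110>, -I/2 on |111>.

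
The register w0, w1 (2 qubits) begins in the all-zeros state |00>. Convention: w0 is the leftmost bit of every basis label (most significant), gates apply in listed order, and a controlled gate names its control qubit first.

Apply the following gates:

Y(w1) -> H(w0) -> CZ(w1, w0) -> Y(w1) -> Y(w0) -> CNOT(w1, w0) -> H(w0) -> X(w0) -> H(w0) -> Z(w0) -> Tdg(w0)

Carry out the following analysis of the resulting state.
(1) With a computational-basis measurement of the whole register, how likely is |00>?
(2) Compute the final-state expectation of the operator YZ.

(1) A full measurement returns |00> with probability 1/2. Key observation: gates 7-10 undo each other exactly, leaving only the rest of the circuit to track.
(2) In the final state, YZ has expectation -sqrt(2)/2.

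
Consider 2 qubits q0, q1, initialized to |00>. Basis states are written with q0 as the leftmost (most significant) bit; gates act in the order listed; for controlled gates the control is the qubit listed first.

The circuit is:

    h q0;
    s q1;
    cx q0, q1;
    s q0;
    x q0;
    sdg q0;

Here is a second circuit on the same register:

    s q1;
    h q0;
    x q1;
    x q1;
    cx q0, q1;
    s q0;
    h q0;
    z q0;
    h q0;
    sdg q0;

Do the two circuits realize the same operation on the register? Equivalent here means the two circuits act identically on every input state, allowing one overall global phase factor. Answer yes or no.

Yes — the two circuits implement the same unitary up to a global phase.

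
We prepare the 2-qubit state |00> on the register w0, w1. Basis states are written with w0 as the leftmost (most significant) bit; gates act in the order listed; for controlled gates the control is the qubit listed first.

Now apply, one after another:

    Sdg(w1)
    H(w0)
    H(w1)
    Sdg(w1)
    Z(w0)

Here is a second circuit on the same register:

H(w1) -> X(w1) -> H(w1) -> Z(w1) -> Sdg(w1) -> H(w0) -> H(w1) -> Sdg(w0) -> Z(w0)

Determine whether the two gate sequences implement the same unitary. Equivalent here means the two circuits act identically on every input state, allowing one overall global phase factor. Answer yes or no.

No — the two circuits implement different unitaries, even allowing a global phase.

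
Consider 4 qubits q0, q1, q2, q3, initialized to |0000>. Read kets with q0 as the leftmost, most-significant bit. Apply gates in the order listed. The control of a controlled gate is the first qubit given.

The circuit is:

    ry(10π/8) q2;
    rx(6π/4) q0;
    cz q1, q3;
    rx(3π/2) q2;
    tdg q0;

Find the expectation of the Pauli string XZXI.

The observable XZXI averages to -1/2.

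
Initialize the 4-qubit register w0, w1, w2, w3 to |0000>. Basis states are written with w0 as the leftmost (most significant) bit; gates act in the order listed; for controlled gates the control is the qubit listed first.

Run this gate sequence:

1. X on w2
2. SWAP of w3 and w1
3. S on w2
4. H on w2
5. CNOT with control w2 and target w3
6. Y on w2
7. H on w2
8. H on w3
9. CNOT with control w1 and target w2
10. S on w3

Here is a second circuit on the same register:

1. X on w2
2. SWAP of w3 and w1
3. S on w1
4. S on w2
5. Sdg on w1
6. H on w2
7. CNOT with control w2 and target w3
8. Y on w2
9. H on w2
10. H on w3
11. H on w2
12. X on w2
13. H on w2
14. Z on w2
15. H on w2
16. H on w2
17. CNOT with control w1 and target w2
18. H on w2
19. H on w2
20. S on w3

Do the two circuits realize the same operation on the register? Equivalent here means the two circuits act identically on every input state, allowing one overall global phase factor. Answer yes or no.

Yes: on every input state the two circuits agree up to one overall phase factor.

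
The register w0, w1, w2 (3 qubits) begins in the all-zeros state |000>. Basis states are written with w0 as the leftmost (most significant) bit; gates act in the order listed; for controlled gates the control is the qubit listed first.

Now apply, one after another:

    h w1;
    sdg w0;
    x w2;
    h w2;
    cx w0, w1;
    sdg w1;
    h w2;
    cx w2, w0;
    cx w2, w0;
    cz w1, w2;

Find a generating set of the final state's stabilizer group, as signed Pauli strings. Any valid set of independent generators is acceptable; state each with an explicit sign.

The stabilizer group can be generated by +IYI, +ZII, -IIZ, among other valid generating sets.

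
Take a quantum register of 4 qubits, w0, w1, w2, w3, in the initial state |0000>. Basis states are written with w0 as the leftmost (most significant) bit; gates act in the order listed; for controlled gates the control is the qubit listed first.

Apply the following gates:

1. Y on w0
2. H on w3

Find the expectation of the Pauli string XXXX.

The expectation value of XXXX is 0.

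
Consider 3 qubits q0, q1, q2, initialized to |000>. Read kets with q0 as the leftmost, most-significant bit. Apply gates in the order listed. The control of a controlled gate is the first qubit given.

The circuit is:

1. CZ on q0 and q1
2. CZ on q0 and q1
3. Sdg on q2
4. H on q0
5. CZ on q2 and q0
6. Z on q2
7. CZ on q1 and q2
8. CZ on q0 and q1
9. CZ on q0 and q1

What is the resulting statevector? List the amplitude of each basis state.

After the circuit, the state carries amplitude sqrt(2)/2 on |000>, sqrt(2)/2 on |100>, and 0 on every other basis state.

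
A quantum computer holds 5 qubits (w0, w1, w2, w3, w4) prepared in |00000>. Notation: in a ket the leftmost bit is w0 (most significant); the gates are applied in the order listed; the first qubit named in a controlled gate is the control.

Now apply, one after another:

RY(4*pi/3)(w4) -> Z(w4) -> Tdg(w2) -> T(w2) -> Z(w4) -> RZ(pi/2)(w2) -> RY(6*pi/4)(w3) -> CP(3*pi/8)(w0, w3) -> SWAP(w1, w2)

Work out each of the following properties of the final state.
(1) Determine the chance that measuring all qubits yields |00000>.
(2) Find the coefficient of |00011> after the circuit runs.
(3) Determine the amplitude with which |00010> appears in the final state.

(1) A full measurement returns |00000> with probability 1/8. Key observation: the block from step 2 through step 5 cancels to the identity and can be dropped.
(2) The amplitude on |00011> is -sqrt(6)*exp(3*I*pi/4)/4.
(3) The amplitude on |00010> is sqrt(2)*exp(3*I*pi/4)/4.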